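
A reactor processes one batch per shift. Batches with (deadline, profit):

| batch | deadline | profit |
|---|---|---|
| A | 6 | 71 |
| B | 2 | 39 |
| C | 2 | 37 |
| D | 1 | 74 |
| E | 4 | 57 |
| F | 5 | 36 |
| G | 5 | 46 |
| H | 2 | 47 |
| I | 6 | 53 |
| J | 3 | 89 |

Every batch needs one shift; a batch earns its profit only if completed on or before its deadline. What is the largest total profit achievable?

By profit: J(d3,89), D(d1,74), A(d6,71), E(d4,57), I(d6,53), H(d2,47), G(d5,46), B(d2,39), C(d2,37), F(d5,36)
J→slot 3; D→slot 1; A→slot 6; E→slot 4; I→slot 5; H→slot 2; G skipped; B skipped; C skipped; F skipped.
Profit = 74 + 47 + 89 + 57 + 53 + 71 = 391

391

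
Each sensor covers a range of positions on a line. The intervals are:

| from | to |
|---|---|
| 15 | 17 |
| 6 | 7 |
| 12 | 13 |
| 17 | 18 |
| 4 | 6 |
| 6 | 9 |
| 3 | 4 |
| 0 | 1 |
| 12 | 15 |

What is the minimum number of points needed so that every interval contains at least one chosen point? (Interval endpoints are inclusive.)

5

Sort by right endpoint; whenever an interval is uncovered, place a point at its right end.
By right end: [0,1]  [3,4]  [4,6]  [6,7]  [6,9]  [12,13]  [12,15]  [15,17]  [17,18]
[0,1] uncovered → point at 1; [3,4] uncovered → point at 4; [6,7] uncovered → point at 7; [12,13] uncovered → point at 13; [15,17] uncovered → point at 17.
Points: 1, 4, 7, 13, 17 (5 total).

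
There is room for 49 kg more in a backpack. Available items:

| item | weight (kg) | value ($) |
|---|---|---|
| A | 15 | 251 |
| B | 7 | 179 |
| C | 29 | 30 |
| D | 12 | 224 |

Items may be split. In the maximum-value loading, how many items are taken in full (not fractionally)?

3

Sort by value per unit weight and fill in that order.
Ratios (sorted): B 25.57, D 18.67, A 16.73, C 1.03
take B (7 @ 179); take D (12 @ 224); take A (15 @ 251); take 15/29 of C → 15.52. Capacity used 49/49.
3 item(s) taken whole; one partial (take 15/29 of C).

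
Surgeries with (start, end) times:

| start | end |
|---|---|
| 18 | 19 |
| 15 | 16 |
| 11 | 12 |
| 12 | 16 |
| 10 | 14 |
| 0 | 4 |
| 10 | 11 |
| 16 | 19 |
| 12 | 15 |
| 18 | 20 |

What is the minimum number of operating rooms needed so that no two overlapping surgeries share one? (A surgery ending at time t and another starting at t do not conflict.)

starts: [0, 10, 10, 11, 12, 12, 15, 16, 18, 18]
ends:   [4, 11, 12, 14, 15, 16, 16, 19, 19, 20]
s0→1 e4→0 s10→1 s10→2 e11→1 s11→2 e12→1 s12→2 s12→3  — peak 3.

3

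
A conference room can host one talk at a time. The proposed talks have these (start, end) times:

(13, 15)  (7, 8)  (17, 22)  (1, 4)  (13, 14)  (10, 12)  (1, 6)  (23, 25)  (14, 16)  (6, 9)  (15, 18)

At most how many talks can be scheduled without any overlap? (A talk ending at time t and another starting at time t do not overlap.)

7

Order by finish time; keep every interval that doesn't clash with the previous kept one.
Sorted by end: (1,4)  (1,6)  (7,8)  (6,9)  (10,12)  (13,14)  (13,15)  (14,16)  (15,18)  (17,22)  (23,25)
take (1,4); skip (1,6); take (7,8); take (10,12); take (13,14); take (14,16); skip (15,18); take (17,22); take (23,25).
Selected 7 talks.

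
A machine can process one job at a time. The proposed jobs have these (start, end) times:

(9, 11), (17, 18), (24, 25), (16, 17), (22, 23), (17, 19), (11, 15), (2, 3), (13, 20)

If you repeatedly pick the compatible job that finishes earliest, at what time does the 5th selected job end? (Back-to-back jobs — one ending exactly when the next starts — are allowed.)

18

Greedy by earliest finish: after sorting by end time, pick each interval compatible with the last pick.
Sorted by end: (2,3)  (9,11)  (11,15)  (16,17)  (17,18)  (17,19)  (13,20)  (22,23)  (24,25)
take (2,3); take (9,11); take (11,15); take (16,17); take (17,18); take (22,23); take (24,25).
Selected: (2,3) (9,11) (11,15) (16,17) (17,18) (22,23) (24,25)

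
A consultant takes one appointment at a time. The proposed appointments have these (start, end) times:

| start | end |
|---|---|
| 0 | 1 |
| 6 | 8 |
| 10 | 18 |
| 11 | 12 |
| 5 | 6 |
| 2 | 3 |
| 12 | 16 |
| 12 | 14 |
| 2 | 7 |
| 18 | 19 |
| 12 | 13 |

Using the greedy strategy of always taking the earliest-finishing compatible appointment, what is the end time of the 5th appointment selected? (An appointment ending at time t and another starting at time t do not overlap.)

Sort by end time and greedily take each interval whose start is ≥ the last chosen end.
By end time: (0,1), (2,3), (5,6), (2,7), (6,8), (11,12), (12,13), (12,14), (12,16), (10,18), (18,19).
Pick (0,1); next start ≥ 1 → (2,3); next start ≥ 3 → (5,6); next start ≥ 6 → (6,8); next start ≥ 8 → (11,12); next start ≥ 12 → (12,13); next start ≥ 13 → (18,19).
Selected: (0,1) (2,3) (5,6) (6,8) (11,12) (12,13) (18,19)

12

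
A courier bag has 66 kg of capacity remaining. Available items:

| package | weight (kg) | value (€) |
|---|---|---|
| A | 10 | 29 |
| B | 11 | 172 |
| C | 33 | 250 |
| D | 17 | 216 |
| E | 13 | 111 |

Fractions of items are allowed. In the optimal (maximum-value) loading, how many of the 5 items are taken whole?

Greedy by value/weight ratio, highest first.
Ratios (sorted): B 15.64, D 12.71, E 8.54, C 7.58, A 2.90
take B (11 @ 172); take D (17 @ 216); take E (13 @ 111); take 25/33 of C → 189.39. Capacity used 66/66.
3 item(s) taken whole; one partial (take 25/33 of C).

3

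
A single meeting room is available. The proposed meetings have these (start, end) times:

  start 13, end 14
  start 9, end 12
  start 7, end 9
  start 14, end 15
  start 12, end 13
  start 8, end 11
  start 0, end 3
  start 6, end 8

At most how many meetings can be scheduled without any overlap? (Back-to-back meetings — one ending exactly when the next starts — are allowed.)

Order by finish time; keep every interval that doesn't clash with the previous kept one.
Sorted by end: (0,3)  (6,8)  (7,9)  (8,11)  (9,12)  (12,13)  (13,14)  (14,15)
take (0,3); take (6,8); skip (7,9); take (8,11); skip (9,12); take (12,13); take (13,14); take (14,15).
Selected 6 meetings.

6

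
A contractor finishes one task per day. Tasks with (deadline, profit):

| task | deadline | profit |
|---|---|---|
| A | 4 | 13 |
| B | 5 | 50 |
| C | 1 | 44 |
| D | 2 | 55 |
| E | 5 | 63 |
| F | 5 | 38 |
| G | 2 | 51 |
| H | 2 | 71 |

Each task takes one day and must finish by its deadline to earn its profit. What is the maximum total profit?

Profit order: H=71 E=63 D=55 G=51 B=50 C=44 F=38 A=13
Assign: H→slot 2, E→slot 5, D→slot 1, G skipped, B→slot 4, C skipped, F→slot 3, A skipped.
Slots: [1:D] [2:H] [3:F] [4:B] [5:E]
Profit = 55 + 71 + 38 + 50 + 63 = 277

277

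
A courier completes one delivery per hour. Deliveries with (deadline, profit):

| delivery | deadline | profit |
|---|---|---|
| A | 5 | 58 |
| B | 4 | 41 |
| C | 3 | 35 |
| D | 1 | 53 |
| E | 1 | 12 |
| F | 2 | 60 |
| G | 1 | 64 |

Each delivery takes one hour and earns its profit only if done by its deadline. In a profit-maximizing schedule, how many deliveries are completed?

Profit order: G=64 F=60 A=58 D=53 B=41 C=35 E=12
Assign: G→slot 1, F→slot 2, A→slot 5, D skipped, B→slot 4, C→slot 3, E skipped.
Slots: [1:G] [2:F] [3:C] [4:B] [5:A]
5 of 7 scheduled.

5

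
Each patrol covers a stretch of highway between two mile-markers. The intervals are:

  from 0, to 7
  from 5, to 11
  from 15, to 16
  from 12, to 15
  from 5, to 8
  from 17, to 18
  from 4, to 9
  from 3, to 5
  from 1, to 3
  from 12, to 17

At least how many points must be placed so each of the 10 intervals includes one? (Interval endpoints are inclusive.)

Process intervals by earliest right end; each time one isn't hit yet, stab at its right endpoint.
Sorted: [1,3] [3,5] [0,7] [5,8] [4,9] [5,11] [12,15] [15,16] [12,17] [17,18]
{[1,3],[3,5],[0,7]} hit by 3; {[5,8],[4,9],[5,11]} hit by 8; {[12,15],[15,16],[12,17]} hit by 15; {[17,18]} hit by 18.
Points: 3, 8, 15, 18 (4 total).

4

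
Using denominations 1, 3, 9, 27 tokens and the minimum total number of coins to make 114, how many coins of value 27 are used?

4

114 − 4×27→6 − 2×3→0
Count of 27: 4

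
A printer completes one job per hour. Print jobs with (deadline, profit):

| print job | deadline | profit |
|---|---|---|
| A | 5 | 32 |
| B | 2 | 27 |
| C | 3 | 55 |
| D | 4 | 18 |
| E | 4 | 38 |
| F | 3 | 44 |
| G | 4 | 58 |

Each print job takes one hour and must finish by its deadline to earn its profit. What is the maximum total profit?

Take jobs in profit order; each goes to the latest open slot no later than its deadline.
By profit: G(d4,58), C(d3,55), F(d3,44), E(d4,38), A(d5,32), B(d2,27), D(d4,18)
G→slot 4; C→slot 3; F→slot 2; E→slot 1; A→slot 5; B skipped; D skipped.
Profit = 38 + 44 + 55 + 58 + 32 = 227

227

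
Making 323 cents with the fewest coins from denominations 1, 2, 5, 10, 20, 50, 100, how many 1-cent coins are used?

1

Greedy: take as many of the largest coin as possible, then repeat with the remainder.
323 = 3×100 + 1×20 + 1×2 + 1×1
Count of 1: 1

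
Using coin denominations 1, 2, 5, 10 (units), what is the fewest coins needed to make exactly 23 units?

Use the largest denomination that fits, subtract, and repeat.
23 − 2×10→3 − 1×2→1 − 1×1→0
Total coins = 2 + 1 + 1 = 4

4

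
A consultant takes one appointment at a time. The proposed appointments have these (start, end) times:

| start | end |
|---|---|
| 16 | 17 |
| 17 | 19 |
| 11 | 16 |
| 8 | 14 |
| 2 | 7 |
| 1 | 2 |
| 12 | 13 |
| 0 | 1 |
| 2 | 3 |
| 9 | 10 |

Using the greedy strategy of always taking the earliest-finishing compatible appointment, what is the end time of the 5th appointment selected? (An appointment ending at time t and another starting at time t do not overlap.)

13

Sort by end time and greedily take each interval whose start is ≥ the last chosen end.
By end time: (0,1), (1,2), (2,3), (2,7), (9,10), (12,13), (8,14), (11,16), (16,17), (17,19).
Pick (0,1); next start ≥ 1 → (1,2); next start ≥ 2 → (2,3); next start ≥ 3 → (9,10); next start ≥ 10 → (12,13); next start ≥ 13 → (16,17); next start ≥ 17 → (17,19).
Selected: (0,1) (1,2) (2,3) (9,10) (12,13) (16,17) (17,19)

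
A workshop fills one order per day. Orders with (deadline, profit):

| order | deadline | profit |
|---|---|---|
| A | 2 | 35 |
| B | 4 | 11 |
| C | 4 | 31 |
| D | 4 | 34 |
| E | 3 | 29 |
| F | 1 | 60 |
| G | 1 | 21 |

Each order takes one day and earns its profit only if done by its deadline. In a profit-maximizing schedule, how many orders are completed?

Take jobs in profit order; each goes to the latest open slot no later than its deadline.
Profit order: F=60 A=35 D=34 C=31 E=29 G=21 B=11
Assign: F→slot 1, A→slot 2, D→slot 4, C→slot 3, E skipped, G skipped, B skipped.
Slots: [1:F] [2:A] [3:C] [4:D]
4 of 7 scheduled.

4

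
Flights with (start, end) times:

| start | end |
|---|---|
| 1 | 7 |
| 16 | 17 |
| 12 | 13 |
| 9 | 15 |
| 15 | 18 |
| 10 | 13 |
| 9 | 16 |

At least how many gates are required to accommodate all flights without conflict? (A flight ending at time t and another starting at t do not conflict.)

4

Count concurrent intervals with a sweep; the peak is the room count.
starts: [1, 9, 9, 10, 12, 15, 16]
ends:   [7, 13, 13, 15, 16, 17, 18]
s1→1 e7→0 s9→1 s9→2 s10→3 s12→4  — peak 4.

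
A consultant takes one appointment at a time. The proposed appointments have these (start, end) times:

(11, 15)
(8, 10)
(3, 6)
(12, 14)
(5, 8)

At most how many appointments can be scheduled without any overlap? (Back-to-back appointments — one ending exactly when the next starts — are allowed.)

Order by finish time; keep every interval that doesn't clash with the previous kept one.
By end time: (3,6), (5,8), (8,10), (12,14), (11,15).
Pick (3,6); next start ≥ 6 → (8,10); next start ≥ 10 → (12,14).
Selected 3 appointments.

3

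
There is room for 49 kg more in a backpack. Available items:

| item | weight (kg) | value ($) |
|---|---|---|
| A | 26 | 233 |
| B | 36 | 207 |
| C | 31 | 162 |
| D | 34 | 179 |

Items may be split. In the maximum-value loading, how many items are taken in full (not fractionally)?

1

Ratios (sorted): A 8.96, B 5.75, D 5.26, C 5.23
take A (26 @ 233); take 23/36 of B → 132.25. Capacity used 49/49.
1 item(s) taken whole; one partial (take 23/36 of B).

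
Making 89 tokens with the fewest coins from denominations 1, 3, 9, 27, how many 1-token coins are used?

2

89 − 3×27→8 − 2×3→2 − 2×1→0
Count of 1: 2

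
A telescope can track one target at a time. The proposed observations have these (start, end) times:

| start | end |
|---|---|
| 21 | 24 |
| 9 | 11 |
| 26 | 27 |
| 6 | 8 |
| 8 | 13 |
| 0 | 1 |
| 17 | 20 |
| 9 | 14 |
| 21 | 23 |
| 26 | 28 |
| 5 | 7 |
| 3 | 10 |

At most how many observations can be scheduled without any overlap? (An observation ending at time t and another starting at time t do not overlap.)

6

Order by finish time; keep every interval that doesn't clash with the previous kept one.
By end time: (0,1), (5,7), (6,8), (3,10), (9,11), (8,13), (9,14), (17,20), (21,23), (21,24), (26,27), (26,28).
Pick (0,1); next start ≥ 1 → (5,7); next start ≥ 7 → (9,11); next start ≥ 11 → (17,20); next start ≥ 20 → (21,23); next start ≥ 23 → (26,27).
Selected 6 observations.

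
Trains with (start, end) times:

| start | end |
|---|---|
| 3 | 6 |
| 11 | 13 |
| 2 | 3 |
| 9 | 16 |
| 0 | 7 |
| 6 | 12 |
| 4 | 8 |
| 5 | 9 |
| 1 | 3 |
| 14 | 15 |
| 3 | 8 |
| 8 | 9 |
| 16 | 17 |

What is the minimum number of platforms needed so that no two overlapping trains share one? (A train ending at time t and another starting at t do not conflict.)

The answer is the maximum number of intervals overlapping at any instant.
Events (time:±→running): 0:+→1 1:+→2 2:+→3 3:-→2 3:-→1 3:+→2 3:+→3 4:+→4 5:+→5 … peak 5.

5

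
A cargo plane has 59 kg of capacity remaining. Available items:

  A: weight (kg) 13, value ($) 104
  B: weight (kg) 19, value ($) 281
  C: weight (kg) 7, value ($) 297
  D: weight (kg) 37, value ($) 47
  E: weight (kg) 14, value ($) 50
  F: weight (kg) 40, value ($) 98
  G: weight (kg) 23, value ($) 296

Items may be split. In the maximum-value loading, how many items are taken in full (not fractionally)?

Greedy by value/weight ratio, highest first.
Ratios (sorted): C 42.43, B 14.79, G 12.87, A 8.00, E 3.57, F 2.45, D 1.27
take C (7 @ 297); take B (19 @ 281); take G (23 @ 296); take 10/13 of A → 80.00. Capacity used 59/59.
3 item(s) taken whole; one partial (take 10/13 of A).

3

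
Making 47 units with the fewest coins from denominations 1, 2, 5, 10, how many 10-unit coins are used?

47 = 4×10 + 1×5 + 1×2
Count of 10: 4

4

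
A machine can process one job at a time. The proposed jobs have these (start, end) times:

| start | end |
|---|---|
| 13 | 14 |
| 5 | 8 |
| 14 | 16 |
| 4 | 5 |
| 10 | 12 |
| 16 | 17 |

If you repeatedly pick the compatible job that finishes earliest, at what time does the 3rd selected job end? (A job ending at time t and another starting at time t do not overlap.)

Order by finish time; keep every interval that doesn't clash with the previous kept one.
By end time: (4,5), (5,8), (10,12), (13,14), (14,16), (16,17).
Pick (4,5); next start ≥ 5 → (5,8); next start ≥ 8 → (10,12); next start ≥ 12 → (13,14); next start ≥ 14 → (14,16); next start ≥ 16 → (16,17).
Selected: (4,5) (5,8) (10,12) (13,14) (14,16) (16,17)

12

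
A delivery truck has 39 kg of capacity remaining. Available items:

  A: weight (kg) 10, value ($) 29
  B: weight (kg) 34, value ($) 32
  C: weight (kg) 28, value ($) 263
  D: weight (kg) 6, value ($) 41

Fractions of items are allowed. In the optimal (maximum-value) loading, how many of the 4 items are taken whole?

Order: C (263/28=9.39) > D (41/6=6.83) > A (29/10=2.90) > B (32/34=0.94)
Fill: take C (28 @ 263) → take D (6 @ 41) → take 5/10 of A → 14.50; 39/39 used.
2 item(s) taken whole; one partial (take 5/10 of A).

2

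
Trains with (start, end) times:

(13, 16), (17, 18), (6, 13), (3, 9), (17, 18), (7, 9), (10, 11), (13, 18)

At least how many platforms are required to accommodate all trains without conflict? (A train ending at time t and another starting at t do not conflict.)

Count concurrent intervals with a sweep; the peak is the room count.
starts: [3, 6, 7, 10, 13, 13, 17, 17]
ends:   [9, 9, 11, 13, 16, 18, 18, 18]
s3→1 s6→2 s7→3  — peak 3.

3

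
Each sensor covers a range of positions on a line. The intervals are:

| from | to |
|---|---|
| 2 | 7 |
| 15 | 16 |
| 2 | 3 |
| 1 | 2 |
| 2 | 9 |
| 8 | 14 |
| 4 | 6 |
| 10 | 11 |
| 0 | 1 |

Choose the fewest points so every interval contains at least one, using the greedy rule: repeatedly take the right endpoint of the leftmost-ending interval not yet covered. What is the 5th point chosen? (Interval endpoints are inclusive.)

Process intervals by earliest right end; each time one isn't hit yet, stab at its right endpoint.
By right end: [0,1]  [1,2]  [2,3]  [4,6]  [2,7]  [2,9]  [10,11]  [8,14]  [15,16]
[0,1] uncovered → point at 1; [2,3] uncovered → point at 3; [4,6] uncovered → point at 6; [10,11] uncovered → point at 11; [15,16] uncovered → point at 16.
Points: 1, 3, 6, 11, 16 (5 total).

16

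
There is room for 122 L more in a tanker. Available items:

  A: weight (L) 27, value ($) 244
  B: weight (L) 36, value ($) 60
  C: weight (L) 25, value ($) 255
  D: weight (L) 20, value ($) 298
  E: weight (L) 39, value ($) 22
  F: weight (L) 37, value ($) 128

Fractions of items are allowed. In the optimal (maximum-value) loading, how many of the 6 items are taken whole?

4

Greedy by value/weight ratio, highest first.
Ratios (sorted): D 14.90, C 10.20, A 9.04, F 3.46, B 1.67, E 0.56
take D (20 @ 298); take C (25 @ 255); take A (27 @ 244); take F (37 @ 128); take 13/36 of B → 21.67. Capacity used 122/122.
4 item(s) taken whole; one partial (take 13/36 of B).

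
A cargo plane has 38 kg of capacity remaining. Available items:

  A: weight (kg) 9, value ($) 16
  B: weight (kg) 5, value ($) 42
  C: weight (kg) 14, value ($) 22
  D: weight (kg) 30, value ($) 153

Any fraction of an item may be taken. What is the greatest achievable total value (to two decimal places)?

Greedy by value/weight ratio, highest first.
Order: B (42/5=8.40) > D (153/30=5.10) > A (16/9=1.78) > C (22/14=1.57)
Fill: take B (5 @ 42) → take D (30 @ 153) → take 3/9 of A → 5.33; 38/38 used.
Total value = 200.33

200.33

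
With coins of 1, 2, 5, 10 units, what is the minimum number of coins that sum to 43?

43 = 4×10 + 1×2 + 1×1
Total coins = 4 + 1 + 1 = 6

6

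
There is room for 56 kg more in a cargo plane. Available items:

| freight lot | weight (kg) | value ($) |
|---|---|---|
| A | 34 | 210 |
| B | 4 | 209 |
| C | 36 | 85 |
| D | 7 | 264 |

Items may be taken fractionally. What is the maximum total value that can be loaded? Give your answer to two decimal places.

708.97

Sort by value per unit weight and fill in that order.
Ratios (sorted): B 52.25, D 37.71, A 6.18, C 2.36
take B (4 @ 209); take D (7 @ 264); take A (34 @ 210); take 11/36 of C → 25.97. Capacity used 56/56.
Total value = 708.97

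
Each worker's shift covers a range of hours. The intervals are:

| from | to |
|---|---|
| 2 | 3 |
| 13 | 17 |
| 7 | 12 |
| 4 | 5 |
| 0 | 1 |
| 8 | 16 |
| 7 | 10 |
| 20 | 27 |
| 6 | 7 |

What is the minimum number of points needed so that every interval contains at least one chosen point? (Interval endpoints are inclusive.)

6

By right end: [0,1]  [2,3]  [4,5]  [6,7]  [7,10]  [7,12]  [8,16]  [13,17]  [20,27]
[0,1] uncovered → point at 1; [2,3] uncovered → point at 3; [4,5] uncovered → point at 5; [6,7] uncovered → point at 7; [8,16] uncovered → point at 16; [20,27] uncovered → point at 27.
Points: 1, 3, 5, 7, 16, 27 (6 total).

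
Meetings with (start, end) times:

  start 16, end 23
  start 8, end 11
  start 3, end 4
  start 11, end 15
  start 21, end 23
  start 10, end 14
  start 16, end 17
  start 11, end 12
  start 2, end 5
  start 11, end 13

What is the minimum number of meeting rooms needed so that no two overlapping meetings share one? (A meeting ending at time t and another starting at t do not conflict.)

4

The answer is the maximum number of intervals overlapping at any instant.
starts: [2, 3, 8, 10, 11, 11, 11, 16, 16, 21]
ends:   [4, 5, 11, 12, 13, 14, 15, 17, 23, 23]
s2→1 s3→2 e4→1 e5→0 s8→1 s10→2 e11→1 s11→2 s11→3 s11→4  — peak 4.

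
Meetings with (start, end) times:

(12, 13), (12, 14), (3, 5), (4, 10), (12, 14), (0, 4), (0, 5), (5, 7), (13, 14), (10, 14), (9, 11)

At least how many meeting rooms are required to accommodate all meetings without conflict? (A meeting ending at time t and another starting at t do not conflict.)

4

The answer is the maximum number of intervals overlapping at any instant.
Events (time:±→running): 0:+→1 0:+→2 3:+→3 4:-→2 4:+→3 5:-→2 5:-→1 5:+→2 7:-→1 9:+→2 10:-→1 10:+→2 11:-→1 12:+→2 12:+→3 12:+→4 … peak 4.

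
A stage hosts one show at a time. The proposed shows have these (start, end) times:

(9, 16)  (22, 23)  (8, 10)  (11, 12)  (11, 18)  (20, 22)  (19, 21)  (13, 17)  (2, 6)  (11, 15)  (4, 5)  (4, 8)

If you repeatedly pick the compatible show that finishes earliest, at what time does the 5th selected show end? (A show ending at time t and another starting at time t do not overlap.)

21

By end time: (4,5), (2,6), (4,8), (8,10), (11,12), (11,15), (9,16), (13,17), (11,18), (19,21), (20,22), (22,23).
Pick (4,5); next start ≥ 5 → (8,10); next start ≥ 10 → (11,12); next start ≥ 12 → (13,17); next start ≥ 17 → (19,21); next start ≥ 21 → (22,23).
Selected: (4,5) (8,10) (11,12) (13,17) (19,21) (22,23)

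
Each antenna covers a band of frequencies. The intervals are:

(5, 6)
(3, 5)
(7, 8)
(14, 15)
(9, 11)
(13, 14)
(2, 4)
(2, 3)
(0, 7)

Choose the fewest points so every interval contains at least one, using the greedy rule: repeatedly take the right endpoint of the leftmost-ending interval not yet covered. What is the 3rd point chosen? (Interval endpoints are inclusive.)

8

Process intervals by earliest right end; each time one isn't hit yet, stab at its right endpoint.
By right end: [2,3]  [2,4]  [3,5]  [5,6]  [0,7]  [7,8]  [9,11]  [13,14]  [14,15]
[2,3] uncovered → point at 3; [5,6] uncovered → point at 6; [7,8] uncovered → point at 8; [9,11] uncovered → point at 11; [13,14] uncovered → point at 14.
Points: 3, 6, 8, 11, 14 (5 total).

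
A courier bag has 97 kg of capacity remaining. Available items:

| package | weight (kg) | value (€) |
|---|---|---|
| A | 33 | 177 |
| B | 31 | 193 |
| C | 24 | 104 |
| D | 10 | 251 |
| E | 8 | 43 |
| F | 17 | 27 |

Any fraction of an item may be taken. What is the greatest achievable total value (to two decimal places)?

Sort by value per unit weight and fill in that order.
Order: D (251/10=25.10) > B (193/31=6.23) > E (43/8=5.38) > A (177/33=5.36) > C (104/24=4.33) > F (27/17=1.59)
Fill: take D (10 @ 251) → take B (31 @ 193) → take E (8 @ 43) → take A (33 @ 177) → take 15/24 of C → 65.00; 97/97 used.
Total value = 729.00

729.00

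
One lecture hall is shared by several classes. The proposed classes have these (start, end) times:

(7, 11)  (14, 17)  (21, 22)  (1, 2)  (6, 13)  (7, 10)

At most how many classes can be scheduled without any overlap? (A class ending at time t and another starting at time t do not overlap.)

Sort by end time and greedily take each interval whose start is ≥ the last chosen end.
Sorted by end: (1,2)  (7,10)  (7,11)  (6,13)  (14,17)  (21,22)
take (1,2); take (7,10); skip (7,11); skip (6,13); take (14,17); take (21,22).
Selected 4 classes.

4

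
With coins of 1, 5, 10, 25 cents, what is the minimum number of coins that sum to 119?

10

Use the largest denomination that fits, subtract, and repeat.
119 = 4×25 + 1×10 + 1×5 + 4×1
Total coins = 4 + 1 + 1 + 4 = 10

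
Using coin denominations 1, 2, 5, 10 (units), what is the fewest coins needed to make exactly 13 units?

3

13 − 1×10→3 − 1×2→1 − 1×1→0
Total coins = 1 + 1 + 1 = 3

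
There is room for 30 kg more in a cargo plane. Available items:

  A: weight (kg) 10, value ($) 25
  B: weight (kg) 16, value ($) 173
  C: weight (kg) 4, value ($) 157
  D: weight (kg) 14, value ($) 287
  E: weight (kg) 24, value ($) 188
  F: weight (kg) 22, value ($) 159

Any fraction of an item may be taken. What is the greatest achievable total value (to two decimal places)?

573.75

Order: C (157/4=39.25) > D (287/14=20.50) > B (173/16=10.81) > E (188/24=7.83) > F (159/22=7.23) > A (25/10=2.50)
Fill: take C (4 @ 157) → take D (14 @ 287) → take 12/16 of B → 129.75; 30/30 used.
Total value = 573.75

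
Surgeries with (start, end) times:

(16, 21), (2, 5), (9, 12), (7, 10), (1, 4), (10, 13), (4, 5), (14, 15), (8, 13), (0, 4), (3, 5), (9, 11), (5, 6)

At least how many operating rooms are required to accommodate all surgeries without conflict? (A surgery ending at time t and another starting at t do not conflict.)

Count concurrent intervals with a sweep; the peak is the room count.
starts: [0, 1, 2, 3, 4, 5, 7, 8, 9, 9, 10, 14, 16]
ends:   [4, 4, 5, 5, 5, 6, 10, 11, 12, 13, 13, 15, 21]
s0→1 s1→2 s2→3 s3→4  — peak 4.

4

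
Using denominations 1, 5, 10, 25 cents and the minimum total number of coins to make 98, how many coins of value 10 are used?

2

Use the largest denomination that fits, subtract, and repeat.
98 − 3×25→23 − 2×10→3 − 3×1→0
Count of 10: 2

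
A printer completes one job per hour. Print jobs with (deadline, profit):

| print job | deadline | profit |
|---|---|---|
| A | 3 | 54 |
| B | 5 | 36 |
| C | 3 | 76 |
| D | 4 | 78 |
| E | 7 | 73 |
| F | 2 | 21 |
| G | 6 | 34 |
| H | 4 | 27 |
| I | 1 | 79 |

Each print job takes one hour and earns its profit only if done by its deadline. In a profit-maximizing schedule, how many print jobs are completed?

7

Take jobs in profit order; each goes to the latest open slot no later than its deadline.
By profit: I(d1,79), D(d4,78), C(d3,76), E(d7,73), A(d3,54), B(d5,36), G(d6,34), H(d4,27), F(d2,21)
I→slot 1; D→slot 4; C→slot 3; E→slot 7; A→slot 2; B→slot 5; G→slot 6; H skipped; F skipped.
7 of 9 scheduled.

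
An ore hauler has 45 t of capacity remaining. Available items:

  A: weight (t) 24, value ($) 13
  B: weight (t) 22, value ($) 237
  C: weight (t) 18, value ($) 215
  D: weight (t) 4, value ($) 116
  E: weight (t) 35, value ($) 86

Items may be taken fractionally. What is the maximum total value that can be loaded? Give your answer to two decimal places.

570.46

Greedy by value/weight ratio, highest first.
Ratios (sorted): D 29.00, C 11.94, B 10.77, E 2.46, A 0.54
take D (4 @ 116); take C (18 @ 215); take B (22 @ 237); take 1/35 of E → 2.46. Capacity used 45/45.
Total value = 570.46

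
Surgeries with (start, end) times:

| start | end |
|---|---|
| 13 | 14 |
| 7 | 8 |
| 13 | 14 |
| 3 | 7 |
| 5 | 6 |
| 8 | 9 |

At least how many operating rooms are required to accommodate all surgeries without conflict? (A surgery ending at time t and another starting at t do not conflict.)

starts: [3, 5, 7, 8, 13, 13]
ends:   [6, 7, 8, 9, 14, 14]
s3→1 s5→2  — peak 2.

2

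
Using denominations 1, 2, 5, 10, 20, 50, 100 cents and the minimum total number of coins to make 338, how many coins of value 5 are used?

1

Use the largest denomination that fits, subtract, and repeat.
338 = 3×100 + 1×20 + 1×10 + 1×5 + 1×2 + 1×1
Count of 5: 1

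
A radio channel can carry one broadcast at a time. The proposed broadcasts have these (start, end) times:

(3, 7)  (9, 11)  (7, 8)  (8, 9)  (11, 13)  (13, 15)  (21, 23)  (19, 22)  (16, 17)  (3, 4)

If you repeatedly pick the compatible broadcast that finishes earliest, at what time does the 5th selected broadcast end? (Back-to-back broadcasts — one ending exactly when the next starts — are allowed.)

13

Sort by end time and greedily take each interval whose start is ≥ the last chosen end.
Sorted by end: (3,4)  (3,7)  (7,8)  (8,9)  (9,11)  (11,13)  (13,15)  (16,17)  (19,22)  (21,23)
take (3,4); take (7,8); take (8,9); take (9,11); take (11,13); take (13,15); take (16,17); take (19,22); skip (21,23).
Selected: (3,4) (7,8) (8,9) (9,11) (11,13) (13,15) (16,17) (19,22)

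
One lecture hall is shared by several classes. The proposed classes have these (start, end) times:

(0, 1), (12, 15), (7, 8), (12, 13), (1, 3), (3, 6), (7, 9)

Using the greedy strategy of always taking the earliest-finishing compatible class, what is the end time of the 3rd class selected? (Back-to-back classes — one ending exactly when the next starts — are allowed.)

6

Order by finish time; keep every interval that doesn't clash with the previous kept one.
Sorted by end: (0,1)  (1,3)  (3,6)  (7,8)  (7,9)  (12,13)  (12,15)
take (0,1); take (1,3); take (3,6); take (7,8); take (12,13).
Selected: (0,1) (1,3) (3,6) (7,8) (12,13)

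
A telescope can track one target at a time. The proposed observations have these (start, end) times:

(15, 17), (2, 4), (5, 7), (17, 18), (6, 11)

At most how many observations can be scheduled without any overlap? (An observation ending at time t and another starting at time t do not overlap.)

4

Order by finish time; keep every interval that doesn't clash with the previous kept one.
By end time: (2,4), (5,7), (6,11), (15,17), (17,18).
Pick (2,4); next start ≥ 4 → (5,7); next start ≥ 7 → (15,17); next start ≥ 17 → (17,18).
Selected 4 observations.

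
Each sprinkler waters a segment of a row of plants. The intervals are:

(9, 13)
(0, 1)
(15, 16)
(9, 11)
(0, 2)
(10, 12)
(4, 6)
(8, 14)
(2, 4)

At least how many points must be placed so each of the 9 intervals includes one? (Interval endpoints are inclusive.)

Sorted: [0,1] [0,2] [2,4] [4,6] [9,11] [10,12] [9,13] [8,14] [15,16]
{[0,1],[0,2]} hit by 1; {[2,4],[4,6]} hit by 4; {[9,11],[10,12],[9,13],[8,14]} hit by 11; {[15,16]} hit by 16.
Points: 1, 4, 11, 16 (4 total).

4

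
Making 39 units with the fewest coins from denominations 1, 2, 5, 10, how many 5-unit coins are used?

1

Greedy: take as many of the largest coin as possible, then repeat with the remainder.
39 = 3×10 + 1×5 + 2×2
Count of 5: 1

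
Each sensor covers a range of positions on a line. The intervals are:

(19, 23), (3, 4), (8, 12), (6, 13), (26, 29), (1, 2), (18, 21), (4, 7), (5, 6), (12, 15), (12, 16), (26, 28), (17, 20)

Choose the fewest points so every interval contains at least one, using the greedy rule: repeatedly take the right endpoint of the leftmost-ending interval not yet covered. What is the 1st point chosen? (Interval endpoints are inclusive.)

By right end: [1,2]  [3,4]  [5,6]  [4,7]  [8,12]  [6,13]  [12,15]  [12,16]  [17,20]  [18,21]  [19,23]  [26,28]  [26,29]
[1,2] uncovered → point at 2; [3,4] uncovered → point at 4; [5,6] uncovered → point at 6; [8,12] uncovered → point at 12; [17,20] uncovered → point at 20; [26,28] uncovered → point at 28.
Points: 2, 4, 6, 12, 20, 28 (6 total).

2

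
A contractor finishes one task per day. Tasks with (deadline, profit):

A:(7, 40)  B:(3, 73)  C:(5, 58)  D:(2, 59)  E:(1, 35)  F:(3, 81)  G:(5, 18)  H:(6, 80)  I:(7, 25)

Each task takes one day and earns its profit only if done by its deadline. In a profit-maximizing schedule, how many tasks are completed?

7

Sort by profit descending; place each in the latest free slot ≤ its deadline.
By profit: F(d3,81), H(d6,80), B(d3,73), D(d2,59), C(d5,58), A(d7,40), E(d1,35), I(d7,25), G(d5,18)
F→slot 3; H→slot 6; B→slot 2; D→slot 1; C→slot 5; A→slot 7; E skipped; I→slot 4; G skipped.
7 of 9 scheduled.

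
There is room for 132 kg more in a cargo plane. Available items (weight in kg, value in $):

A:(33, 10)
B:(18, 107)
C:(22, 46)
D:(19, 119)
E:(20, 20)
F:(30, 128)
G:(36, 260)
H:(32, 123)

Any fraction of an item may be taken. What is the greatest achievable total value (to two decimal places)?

Greedy by value/weight ratio, highest first.
Order: G (260/36=7.22) > D (119/19=6.26) > B (107/18=5.94) > F (128/30=4.27) > H (123/32=3.84) > C (46/22=2.09) > E (20/20=1.00) > A (10/33=0.30)
Fill: take G (36 @ 260) → take D (19 @ 119) → take B (18 @ 107) → take F (30 @ 128) → take 29/32 of H → 111.47; 132/132 used.
Total value = 725.47

725.47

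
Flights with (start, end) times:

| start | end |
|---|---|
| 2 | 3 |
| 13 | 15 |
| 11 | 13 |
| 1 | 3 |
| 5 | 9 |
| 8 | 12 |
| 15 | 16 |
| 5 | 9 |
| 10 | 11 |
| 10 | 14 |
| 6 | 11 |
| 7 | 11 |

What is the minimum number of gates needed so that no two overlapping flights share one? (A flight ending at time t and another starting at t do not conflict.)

Events (time:±→running): 1:+→1 2:+→2 3:-→1 3:-→0 5:+→1 5:+→2 6:+→3 7:+→4 8:+→5 … peak 5.

5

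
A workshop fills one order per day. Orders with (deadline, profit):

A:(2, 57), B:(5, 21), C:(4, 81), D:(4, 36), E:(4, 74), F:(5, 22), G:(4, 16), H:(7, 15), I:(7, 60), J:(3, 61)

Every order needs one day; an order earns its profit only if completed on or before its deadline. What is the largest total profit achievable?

370

Sort by profit descending; place each in the latest free slot ≤ its deadline.
By profit: C(d4,81), E(d4,74), J(d3,61), I(d7,60), A(d2,57), D(d4,36), F(d5,22), B(d5,21), G(d4,16), H(d7,15)
C→slot 4; E→slot 3; J→slot 2; I→slot 7; A→slot 1; D skipped; F→slot 5; B skipped; G skipped; H→slot 6.
Profit = 57 + 61 + 74 + 81 + 22 + 15 + 60 = 370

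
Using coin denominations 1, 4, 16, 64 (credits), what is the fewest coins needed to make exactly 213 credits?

6

Greedy: take as many of the largest coin as possible, then repeat with the remainder.
213 = 3×64 + 1×16 + 1×4 + 1×1
Total coins = 3 + 1 + 1 + 1 = 6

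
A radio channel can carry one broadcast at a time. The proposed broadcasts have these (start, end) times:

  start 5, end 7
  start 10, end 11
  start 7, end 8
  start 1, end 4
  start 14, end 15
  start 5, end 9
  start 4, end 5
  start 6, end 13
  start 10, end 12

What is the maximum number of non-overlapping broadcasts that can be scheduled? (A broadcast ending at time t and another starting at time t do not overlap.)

6

By end time: (1,4), (4,5), (5,7), (7,8), (5,9), (10,11), (10,12), (6,13), (14,15).
Pick (1,4); next start ≥ 4 → (4,5); next start ≥ 5 → (5,7); next start ≥ 7 → (7,8); next start ≥ 8 → (10,11); next start ≥ 11 → (14,15).
Selected 6 broadcasts.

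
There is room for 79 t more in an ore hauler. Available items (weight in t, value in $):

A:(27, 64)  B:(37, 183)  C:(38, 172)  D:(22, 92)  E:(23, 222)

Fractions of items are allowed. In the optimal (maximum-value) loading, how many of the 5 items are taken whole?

Sort by value per unit weight and fill in that order.
Order: E (222/23=9.65) > B (183/37=4.95) > C (172/38=4.53) > D (92/22=4.18) > A (64/27=2.37)
Fill: take E (23 @ 222) → take B (37 @ 183) → take 19/38 of C → 86.00; 79/79 used.
2 item(s) taken whole; one partial (take 19/38 of C).

2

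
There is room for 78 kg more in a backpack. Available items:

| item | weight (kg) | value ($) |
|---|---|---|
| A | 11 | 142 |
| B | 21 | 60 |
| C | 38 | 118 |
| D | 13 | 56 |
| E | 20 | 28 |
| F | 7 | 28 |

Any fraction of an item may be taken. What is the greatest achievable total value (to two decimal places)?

369.71

Sort by value per unit weight and fill in that order.
Order: A (142/11=12.91) > D (56/13=4.31) > F (28/7=4.00) > C (118/38=3.11) > B (60/21=2.86) > E (28/20=1.40)
Fill: take A (11 @ 142) → take D (13 @ 56) → take F (7 @ 28) → take C (38 @ 118) → take 9/21 of B → 25.71; 78/78 used.
Total value = 369.71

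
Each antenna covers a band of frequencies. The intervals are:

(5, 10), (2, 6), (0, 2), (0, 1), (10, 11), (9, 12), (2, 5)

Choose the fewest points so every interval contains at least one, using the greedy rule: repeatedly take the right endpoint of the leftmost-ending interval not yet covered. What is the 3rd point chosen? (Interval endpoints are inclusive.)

11

Sort by right endpoint; whenever an interval is uncovered, place a point at its right end.
By right end: [0,1]  [0,2]  [2,5]  [2,6]  [5,10]  [10,11]  [9,12]
[0,1] uncovered → point at 1; [2,5] uncovered → point at 5; [10,11] uncovered → point at 11.
Points: 1, 5, 11 (3 total).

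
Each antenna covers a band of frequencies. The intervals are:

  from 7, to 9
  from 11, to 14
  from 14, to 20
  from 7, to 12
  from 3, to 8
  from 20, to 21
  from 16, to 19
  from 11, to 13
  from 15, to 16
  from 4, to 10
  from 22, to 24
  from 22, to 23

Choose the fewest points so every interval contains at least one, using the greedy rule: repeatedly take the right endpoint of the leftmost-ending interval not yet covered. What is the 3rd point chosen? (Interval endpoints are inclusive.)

Process intervals by earliest right end; each time one isn't hit yet, stab at its right endpoint.
Sorted: [3,8] [7,9] [4,10] [7,12] [11,13] [11,14] [15,16] [16,19] [14,20] [20,21] [22,23] [22,24]
{[3,8],[7,9],[4,10],[7,12]} hit by 8; {[11,13],[11,14]} hit by 13; {[15,16],[16,19],[14,20]} hit by 16; {[20,21]} hit by 21; {[22,23],[22,24]} hit by 23.
Points: 8, 13, 16, 21, 23 (5 total).

16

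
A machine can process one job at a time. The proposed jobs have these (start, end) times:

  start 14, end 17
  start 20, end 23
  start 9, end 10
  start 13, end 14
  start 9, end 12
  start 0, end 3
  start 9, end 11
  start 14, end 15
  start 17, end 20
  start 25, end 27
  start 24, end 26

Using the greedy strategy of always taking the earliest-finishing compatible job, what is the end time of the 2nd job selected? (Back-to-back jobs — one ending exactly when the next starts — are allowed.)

Order by finish time; keep every interval that doesn't clash with the previous kept one.
Sorted by end: (0,3)  (9,10)  (9,11)  (9,12)  (13,14)  (14,15)  (14,17)  (17,20)  (20,23)  (24,26)  (25,27)
take (0,3); take (9,10); take (13,14); take (14,15); skip (14,17); take (17,20); take (20,23); take (24,26); skip (25,27).
Selected: (0,3) (9,10) (13,14) (14,15) (17,20) (20,23) (24,26)

10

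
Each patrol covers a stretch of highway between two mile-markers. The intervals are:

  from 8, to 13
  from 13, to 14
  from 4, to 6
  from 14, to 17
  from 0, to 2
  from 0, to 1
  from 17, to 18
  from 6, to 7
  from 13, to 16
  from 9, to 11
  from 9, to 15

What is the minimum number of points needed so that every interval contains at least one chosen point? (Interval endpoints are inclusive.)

5

By right end: [0,1]  [0,2]  [4,6]  [6,7]  [9,11]  [8,13]  [13,14]  [9,15]  [13,16]  [14,17]  [17,18]
[0,1] uncovered → point at 1; [4,6] uncovered → point at 6; [9,11] uncovered → point at 11; [13,14] uncovered → point at 14; [17,18] uncovered → point at 18.
Points: 1, 6, 11, 14, 18 (5 total).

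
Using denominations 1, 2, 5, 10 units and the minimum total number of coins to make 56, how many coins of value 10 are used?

5

Use the largest denomination that fits, subtract, and repeat.
56 = 5×10 + 1×5 + 1×1
Count of 10: 5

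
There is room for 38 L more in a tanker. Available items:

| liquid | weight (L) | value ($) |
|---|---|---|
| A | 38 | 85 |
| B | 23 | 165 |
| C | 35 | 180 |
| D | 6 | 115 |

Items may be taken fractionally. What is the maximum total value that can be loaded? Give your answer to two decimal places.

326.29

Greedy by value/weight ratio, highest first.
Ratios (sorted): D 19.17, B 7.17, C 5.14, A 2.24
take D (6 @ 115); take B (23 @ 165); take 9/35 of C → 46.29. Capacity used 38/38.
Total value = 326.29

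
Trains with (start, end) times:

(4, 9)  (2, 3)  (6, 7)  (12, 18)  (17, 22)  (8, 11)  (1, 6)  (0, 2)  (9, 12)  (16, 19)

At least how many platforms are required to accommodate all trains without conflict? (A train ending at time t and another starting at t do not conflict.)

The answer is the maximum number of intervals overlapping at any instant.
Events (time:±→running): 0:+→1 1:+→2 2:-→1 2:+→2 3:-→1 4:+→2 6:-→1 6:+→2 7:-→1 8:+→2 9:-→1 9:+→2 11:-→1 12:-→0 12:+→1 16:+→2 17:+→3 … peak 3.

3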